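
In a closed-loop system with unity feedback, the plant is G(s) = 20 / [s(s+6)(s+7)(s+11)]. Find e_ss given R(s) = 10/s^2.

231

System type = 1 (one pole at s=0).
K_v = lim_{s→0} s·G(s) = 20 / (6·7·11) = 10/231.
e_ss = 10/K_v = 10/(10/231) = 231.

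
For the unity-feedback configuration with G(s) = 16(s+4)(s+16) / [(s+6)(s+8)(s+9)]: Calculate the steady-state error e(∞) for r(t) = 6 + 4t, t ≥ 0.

infinity

System type = 0 (no poles at s=0). Taking each input component in turn:
  • 6: e_ss = 6/(1+K_p) with K_p=64/27 → 162/91.
  • 4t: a type-0 system cannot track it, e_ss → ∞.
The unbounded component dominates.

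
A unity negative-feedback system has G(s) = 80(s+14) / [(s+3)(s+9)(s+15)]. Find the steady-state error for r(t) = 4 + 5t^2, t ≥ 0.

System type = 0 (no poles at s=0). By superposition:
  • 4: e_ss = 4/(1+K_p) with K_p=224/81 → 324/305.
  • 5t^2: a type-0 system cannot track it, e_ss → ∞.
The unbounded component dominates.

infinity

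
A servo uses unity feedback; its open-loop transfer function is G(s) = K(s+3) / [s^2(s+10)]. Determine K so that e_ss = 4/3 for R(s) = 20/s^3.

50

Two free integrators in G(s): this is a type 2 system.
K_a = lim_{s→0} s^2·G(s) = K·3 / (10) = 0.3·K.
e_ss = 20/K_a = 4/3 ⇒ K_a = 15 ⇒ K = 15/0.3 = 50.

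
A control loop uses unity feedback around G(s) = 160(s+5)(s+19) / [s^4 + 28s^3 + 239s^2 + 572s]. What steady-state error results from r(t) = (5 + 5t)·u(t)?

The denominator has no term below 572s — 1 pole at s=0, type 1. By superposition:
  • 5: tracked with zero error.
  • 5t: e_ss = 5/K_v with K_v=3800/143 → 143/760.
Total e_ss = 143/760.

143/760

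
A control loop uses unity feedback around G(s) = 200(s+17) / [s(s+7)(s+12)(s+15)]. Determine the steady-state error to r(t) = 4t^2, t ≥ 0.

One free integrator in G(s): this is a type 1 system.
For a type-1 system K_a = 0, so e_ss to a parabolic input is unbounded.

infinity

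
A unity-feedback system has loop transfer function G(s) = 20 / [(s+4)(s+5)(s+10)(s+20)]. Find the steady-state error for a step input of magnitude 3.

System type = 0 (no poles at s=0).
K_p = lim_{s→0} G(s) = 20 / (4·5·10·20) = 0.005.
e_ss = 3/(1 + K_p) = 3/1.005 = 200/67.

200/67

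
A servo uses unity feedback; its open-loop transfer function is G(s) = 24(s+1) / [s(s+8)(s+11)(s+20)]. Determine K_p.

infinity

K_p = lim_{s→0} G(s); with 1 pole at the origin the limit diverges, so K_p = ∞.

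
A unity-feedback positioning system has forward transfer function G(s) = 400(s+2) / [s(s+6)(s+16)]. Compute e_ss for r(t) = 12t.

1.44

G(s) has one factor of s in the denominator, so the system is type 1.
K_v = lim_{s→0} s·G(s) = 400·2 / (6·16) = 25/3.
e_ss = 12/K_v = 12/(25/3) = 1.44.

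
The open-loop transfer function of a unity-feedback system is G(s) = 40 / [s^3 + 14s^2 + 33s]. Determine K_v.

Factoring s from the denominator leaves a polynomial with constant term 33, so the system is type 1.
K_v = lim_{s→0} s·G(s) = 40 / 33 = 40/33.

40/33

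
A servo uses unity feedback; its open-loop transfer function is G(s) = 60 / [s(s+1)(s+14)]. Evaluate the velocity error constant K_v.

30/7

System type = 1 (one pole at s=0).
K_v = lim_{s→0} s·G(s) = 60 / (1·14) = 30/7.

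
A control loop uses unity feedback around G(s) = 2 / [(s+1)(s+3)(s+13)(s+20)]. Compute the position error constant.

1/390

No free integrators in G(s): this is a type 0 system.
K_p = lim_{s→0} G(s) = 2 / (1·3·13·20) = 1/390.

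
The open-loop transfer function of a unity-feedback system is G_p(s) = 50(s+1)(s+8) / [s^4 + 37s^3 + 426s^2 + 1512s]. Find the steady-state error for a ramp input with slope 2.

7.56

The denominator has no term below 1512s — 1 pole at s=0, type 1.
K_v = lim_{s→0} s·G_p(s) = 50·1·8 / 1512 = 50/189.
e_ss = 2/K_v = 2/(50/189) = 7.56.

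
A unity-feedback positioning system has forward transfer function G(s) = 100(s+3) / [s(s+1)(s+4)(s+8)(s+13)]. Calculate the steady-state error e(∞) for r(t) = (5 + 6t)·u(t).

8.32

G(s) has one factor of s in the denominator, so the system is type 1. Taking each input component in turn:
  • 5: tracked with zero error.
  • 6t: e_ss = 6/K_v with K_v=75/104 → 8.32.
Total e_ss = 8.32.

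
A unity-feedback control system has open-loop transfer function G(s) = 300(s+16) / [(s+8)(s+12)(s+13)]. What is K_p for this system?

No free integrators in G(s): this is a type 0 system.
K_p = lim_{s→0} G(s) = 300·16 / (8·12·13) = 50/13.

50/13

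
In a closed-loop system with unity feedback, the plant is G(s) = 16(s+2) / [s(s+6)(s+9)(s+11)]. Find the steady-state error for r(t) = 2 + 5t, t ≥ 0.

92.8125

The open loop has one pole at the origin → type 1 system. By superposition:
  • 2: tracked with zero error.
  • 5t: e_ss = 5/K_v with K_v=16/297 → 92.8125.
Total e_ss = 92.8125.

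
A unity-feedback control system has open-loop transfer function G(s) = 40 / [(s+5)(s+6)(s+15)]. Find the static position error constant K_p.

4/45

System type = 0 (no poles at s=0).
K_p = lim_{s→0} G(s) = 40 / (5·6·15) = 4/45.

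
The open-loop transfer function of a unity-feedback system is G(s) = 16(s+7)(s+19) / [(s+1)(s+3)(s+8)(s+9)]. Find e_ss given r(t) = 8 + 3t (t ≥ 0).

G(s) has no factors of s in the denominator, so the system is type 0. Taking each input component in turn:
  • 8: e_ss = 8/(1+K_p) with K_p=266/27 → 216/293.
  • 3t: a type-0 system cannot track it, e_ss → ∞.
The unbounded component dominates.

infinity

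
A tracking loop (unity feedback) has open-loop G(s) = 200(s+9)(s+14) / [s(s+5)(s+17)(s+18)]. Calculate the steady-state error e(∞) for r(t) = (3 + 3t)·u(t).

51/280

One free integrator in G(s): this is a type 1 system. Taking each input component in turn:
  • 3: tracked with zero error.
  • 3t: e_ss = 3/K_v with K_v=280/17 → 51/280.
Total e_ss = 51/280.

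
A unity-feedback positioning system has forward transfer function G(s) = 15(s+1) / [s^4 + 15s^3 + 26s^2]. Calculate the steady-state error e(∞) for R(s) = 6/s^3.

10.4

Lowest-order denominator term is 26s^2, so the open loop has 2 poles at the origin → type 2 system.
K_a = lim_{s→0} s^2·G(s) = 15·1 / 26 = 15/26.
r(t) = 3t^2 gives R(s) = 6/s^3.
e_ss = 6/K_a = 6/(15/26) = 10.4.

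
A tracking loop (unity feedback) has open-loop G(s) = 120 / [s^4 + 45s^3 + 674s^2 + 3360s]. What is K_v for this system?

The denominator has no term below 3360s — 1 pole at s=0, type 1.
K_v = lim_{s→0} s·G(s) = 120 / 3360 = 1/28.

1/28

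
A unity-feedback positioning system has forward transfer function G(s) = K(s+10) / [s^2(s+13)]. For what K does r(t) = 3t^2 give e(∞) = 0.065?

G(s) has two factors of s in the denominator, so the system is type 2.
K_a = lim_{s→0} s^2·G(s) = K·10 / (13) = (10/13)·K.
e_ss = 6/K_a = 0.065 ⇒ K_a = 1200/13 ⇒ K = (1200/13)/(10/13) = 120.

120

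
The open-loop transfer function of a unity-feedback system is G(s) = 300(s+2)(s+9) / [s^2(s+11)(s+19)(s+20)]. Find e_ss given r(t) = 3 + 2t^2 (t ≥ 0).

The open loop has two poles at the origin → type 2 system. Taking each input component in turn:
  • 3: tracked with zero error.
  • 2t^2: e_ss = 4/K_a with K_a=270/209 → 418/135.
Total e_ss = 418/135.

418/135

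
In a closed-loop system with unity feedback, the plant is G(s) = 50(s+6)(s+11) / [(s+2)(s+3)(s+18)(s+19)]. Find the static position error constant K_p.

No free integrators in G(s): this is a type 0 system.
K_p = lim_{s→0} G(s) = 50·6·11 / (2·3·18·19) = 275/171.

275/171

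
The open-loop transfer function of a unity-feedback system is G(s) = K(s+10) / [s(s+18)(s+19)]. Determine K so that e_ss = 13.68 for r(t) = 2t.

The open loop has one pole at the origin → type 1 system.
K_v = lim_{s→0} s·G(s) = K·10 / (18·19) = (5/171)·K.
e_ss = 2/K_v = 13.68 ⇒ K_v = 25/171 ⇒ K = (25/171)/(5/171) = 5.

5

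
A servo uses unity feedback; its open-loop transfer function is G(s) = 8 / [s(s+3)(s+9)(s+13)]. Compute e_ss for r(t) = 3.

0

The open loop has one pole at the origin → type 1 system.
K_p = ∞ for a type-1 system; e_ss to a step is zero.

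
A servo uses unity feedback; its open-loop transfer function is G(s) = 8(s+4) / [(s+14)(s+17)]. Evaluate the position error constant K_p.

No free integrators in G(s): this is a type 0 system.
K_p = lim_{s→0} G(s) = 8·4 / (14·17) = 16/119.

16/119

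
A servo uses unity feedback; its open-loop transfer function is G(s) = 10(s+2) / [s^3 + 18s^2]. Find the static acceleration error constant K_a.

The denominator has no term below 18s^2 — 2 poles at s=0, type 2.
K_a = lim_{s→0} s^2·G(s) = 10·2 / 18 = 10/9.

10/9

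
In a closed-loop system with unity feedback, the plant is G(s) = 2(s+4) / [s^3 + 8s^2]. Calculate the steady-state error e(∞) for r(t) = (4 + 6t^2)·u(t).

12

Lowest-order denominator term is 8s^2, so the open loop has 2 poles at the origin → type 2 system. By superposition:
  • 4: tracked with zero error.
  • 6t^2: e_ss = 12/K_a with K_a=1 → 12.
Total e_ss = 12.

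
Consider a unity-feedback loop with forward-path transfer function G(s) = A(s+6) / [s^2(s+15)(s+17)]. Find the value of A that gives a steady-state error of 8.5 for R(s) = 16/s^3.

The open loop has two poles at the origin → type 2 system.
K_a = lim_{s→0} s^2·G(s) = A·6 / (15·17) = (2/85)·A.
e_ss = 16/K_a = 8.5 ⇒ K_a = 32/17 ⇒ A = (32/17)/(2/85) = 80.

80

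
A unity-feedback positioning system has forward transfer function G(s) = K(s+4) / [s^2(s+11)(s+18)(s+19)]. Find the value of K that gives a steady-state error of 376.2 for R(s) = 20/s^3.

50

The open loop has two poles at the origin → type 2 system.
K_a = lim_{s→0} s^2·G(s) = K·4 / (11·18·19) = (2/1881)·K.
e_ss = 20/K_a = 376.2 ⇒ K_a = 100/1881 ⇒ K = (100/1881)/(2/1881) = 50.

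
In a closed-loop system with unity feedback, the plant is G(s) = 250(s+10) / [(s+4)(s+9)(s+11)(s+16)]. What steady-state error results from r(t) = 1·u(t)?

1584/2209

The open loop has no poles at the origin → type 0 system.
K_p = lim_{s→0} G(s) = 250·10 / (4·9·11·16) = 625/1584.
e_ss = 1/(1 + K_p) = 1/(2209/1584) = 1584/2209.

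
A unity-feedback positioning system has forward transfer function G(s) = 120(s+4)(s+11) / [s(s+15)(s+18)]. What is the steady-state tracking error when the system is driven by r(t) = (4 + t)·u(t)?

9/176

The open loop has one pole at the origin → type 1 system. Taking each input component in turn:
  • 4: tracked with zero error.
  • t: e_ss = 1/K_v with K_v=176/9 → 9/176.
Total e_ss = 9/176.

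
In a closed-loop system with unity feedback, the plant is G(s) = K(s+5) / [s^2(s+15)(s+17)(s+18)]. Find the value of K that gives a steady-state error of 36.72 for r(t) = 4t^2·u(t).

G(s) has two factors of s in the denominator, so the system is type 2.
K_a = lim_{s→0} s^2·G(s) = K·5 / (15·17·18) = (1/918)·K.
e_ss = 8/K_a = 36.72 ⇒ K_a = 100/459 ⇒ K = (100/459)/(1/918) = 200.

200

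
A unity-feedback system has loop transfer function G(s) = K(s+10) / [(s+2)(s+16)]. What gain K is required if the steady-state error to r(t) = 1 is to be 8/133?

G(s) has no factors of s in the denominator, so the system is type 0.
K_p = lim_{s→0} G(s) = K·10 / (2·16) = 0.3125·K.
e_ss = 1/(1 + K_p) = 8/133 ⇒ 1 + 0.3125·K = 16.625 ⇒ K = 50.

50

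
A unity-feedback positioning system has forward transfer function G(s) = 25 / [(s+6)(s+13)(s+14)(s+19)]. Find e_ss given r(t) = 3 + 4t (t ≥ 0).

infinity

The open loop has no poles at the origin → type 0 system. Treating each term separately:
  • 3: e_ss = 3/(1+K_p) with K_p=25/20748 → 62244/20773.
  • 4t: a type-0 system cannot track it, e_ss → ∞.
The unbounded component dominates.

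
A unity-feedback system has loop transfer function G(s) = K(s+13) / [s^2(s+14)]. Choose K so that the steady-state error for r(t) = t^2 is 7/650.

The open loop has two poles at the origin → type 2 system.
K_a = lim_{s→0} s^2·G(s) = K·13 / (14) = (13/14)·K.
e_ss = 2/K_a = 7/650 ⇒ K_a = 1300/7 ⇒ K = (1300/7)/(13/14) = 200.

200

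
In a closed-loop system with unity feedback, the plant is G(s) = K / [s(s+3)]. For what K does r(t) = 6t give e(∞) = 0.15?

G(s) has one factor of s in the denominator, so the system is type 1.
K_v = lim_{s→0} s·G(s) = K / (3) = (1/3)·K.
e_ss = 6/K_v = 0.15 ⇒ K_v = 40 ⇒ K = 40/(1/3) = 120.

120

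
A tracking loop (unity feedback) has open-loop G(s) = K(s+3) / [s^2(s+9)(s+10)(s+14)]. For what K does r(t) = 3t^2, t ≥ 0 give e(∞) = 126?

20

Two free integrators in G(s): this is a type 2 system.
K_a = lim_{s→0} s^2·G(s) = K·3 / (9·10·14) = (1/420)·K.
e_ss = 6/K_a = 126 ⇒ K_a = 1/21 ⇒ K = (1/21)/(1/420) = 20.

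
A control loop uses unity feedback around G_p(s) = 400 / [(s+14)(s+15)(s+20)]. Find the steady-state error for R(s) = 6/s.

126/23

System type = 0 (no poles at s=0).
K_p = lim_{s→0} G_p(s) = 400 / (14·15·20) = 2/21.
e_ss = 6/(1 + K_p) = 6/(23/21) = 126/23.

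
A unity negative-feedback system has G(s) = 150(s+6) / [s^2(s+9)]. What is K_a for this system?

System type = 2 (two poles at s=0).
K_a = lim_{s→0} s^2·G(s) = 150·6 / (9) = 100.

100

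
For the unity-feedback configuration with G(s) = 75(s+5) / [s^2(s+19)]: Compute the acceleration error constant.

Two free integrators in G(s): this is a type 2 system.
K_a = lim_{s→0} s^2·G(s) = 75·5 / (19) = 375/19.

375/19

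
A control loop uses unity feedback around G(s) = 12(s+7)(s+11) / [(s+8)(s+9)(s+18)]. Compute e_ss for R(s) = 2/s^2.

No free integrators in G(s): this is a type 0 system.
For a type-0 system K_v = 0, so e_ss to a ramp input is unbounded.

infinity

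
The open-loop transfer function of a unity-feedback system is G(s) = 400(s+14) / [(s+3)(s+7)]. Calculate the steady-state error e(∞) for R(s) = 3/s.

9/803

No free integrators in G(s): this is a type 0 system.
K_p = lim_{s→0} G(s) = 400·14 / (3·7) = 800/3.
e_ss = 3/(1 + K_p) = 3/(803/3) = 9/803.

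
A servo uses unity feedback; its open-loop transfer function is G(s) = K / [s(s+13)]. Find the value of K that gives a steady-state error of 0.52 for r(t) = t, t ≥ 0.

25

System type = 1 (one pole at s=0).
K_v = lim_{s→0} s·G(s) = K / (13) = (1/13)·K.
e_ss = 1/K_v = 0.52 ⇒ K_v = 25/13 ⇒ K = (25/13)/(1/13) = 25.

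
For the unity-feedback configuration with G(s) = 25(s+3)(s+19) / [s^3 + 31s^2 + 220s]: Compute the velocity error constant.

285/44

Factoring s from the denominator leaves a polynomial with constant term 220, so the system is type 1.
K_v = lim_{s→0} s·G(s) = 25·3·19 / 220 = 285/44.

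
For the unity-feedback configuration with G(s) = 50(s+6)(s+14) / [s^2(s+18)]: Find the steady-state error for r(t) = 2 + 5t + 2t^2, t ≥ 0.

Two free integrators in G(s): this is a type 2 system. Treating each term separately:
  • 2: tracked with zero error.
  • 5t: tracked with zero error.
  • 2t^2: e_ss = 4/K_a with K_a=700/3 → 3/175.
Total e_ss = 3/175.

3/175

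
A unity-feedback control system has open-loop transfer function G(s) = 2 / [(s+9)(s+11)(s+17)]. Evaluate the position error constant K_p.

No free integrators in G(s): this is a type 0 system.
K_p = lim_{s→0} G(s) = 2 / (9·11·17) = 2/1683.

2/1683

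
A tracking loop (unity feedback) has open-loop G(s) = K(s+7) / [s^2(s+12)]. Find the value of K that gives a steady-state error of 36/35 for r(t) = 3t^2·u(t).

G(s) has two factors of s in the denominator, so the system is type 2.
K_a = lim_{s→0} s^2·G(s) = K·7 / (12) = (7/12)·K.
e_ss = 6/K_a = 36/35 ⇒ K_a = 35/6 ⇒ K = (35/6)/(7/12) = 10.

10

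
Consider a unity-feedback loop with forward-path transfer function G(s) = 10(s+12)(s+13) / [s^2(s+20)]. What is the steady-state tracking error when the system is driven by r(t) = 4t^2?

G(s) has two factors of s in the denominator, so the system is type 2.
K_a = lim_{s→0} s^2·G(s) = 10·12·13 / (20) = 78.
r(t) = 4t^2 gives R(s) = 8/s^3.
e_ss = 8/K_a = 8/78 = 4/39.

4/39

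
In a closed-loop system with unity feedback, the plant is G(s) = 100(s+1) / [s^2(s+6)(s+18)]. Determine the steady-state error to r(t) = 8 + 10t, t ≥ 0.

0

The open loop has two poles at the origin → type 2 system. Treating each term separately:
  • 8: tracked with zero error.
  • 10t: tracked with zero error.
Total e_ss = 0.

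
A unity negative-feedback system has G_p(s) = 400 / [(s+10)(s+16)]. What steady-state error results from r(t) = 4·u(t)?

8/7

The open loop has no poles at the origin → type 0 system.
K_p = lim_{s→0} G_p(s) = 400 / (10·16) = 2.5.
e_ss = 4/(1 + K_p) = 4/3.5 = 8/7.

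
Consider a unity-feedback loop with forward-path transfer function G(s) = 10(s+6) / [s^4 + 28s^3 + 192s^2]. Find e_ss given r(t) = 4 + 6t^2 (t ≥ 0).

Factoring s^2 from the denominator leaves a polynomial with constant term 192, so the system is type 2. Taking each input component in turn:
  • 4: tracked with zero error.
  • 6t^2: e_ss = 12/K_a with K_a=0.3125 → 38.4.
Total e_ss = 38.4.

38.4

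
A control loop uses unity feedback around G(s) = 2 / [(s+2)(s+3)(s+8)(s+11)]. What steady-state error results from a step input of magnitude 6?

The open loop has no poles at the origin → type 0 system.
K_p = lim_{s→0} G(s) = 2 / (2·3·8·11) = 1/264.
e_ss = 6/(1 + K_p) = 6/(265/264) = 1584/265.

1584/265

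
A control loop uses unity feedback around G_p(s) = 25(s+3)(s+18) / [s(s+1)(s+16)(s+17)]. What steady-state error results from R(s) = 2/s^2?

272/675

G_p(s) has one factor of s in the denominator, so the system is type 1.
K_v = lim_{s→0} s·G_p(s) = 25·3·18 / (1·16·17) = 675/136.
e_ss = 2/K_v = 2/(675/136) = 272/675.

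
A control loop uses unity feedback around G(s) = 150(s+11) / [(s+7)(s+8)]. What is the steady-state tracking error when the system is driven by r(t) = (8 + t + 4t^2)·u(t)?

infinity

No free integrators in G(s): this is a type 0 system. Treating each term separately:
  • 8: e_ss = 8/(1+K_p) with K_p=825/28 → 224/853.
  • t: a type-0 system cannot track it, e_ss → ∞.
  • 4t^2: a type-0 system cannot track it, e_ss → ∞.
The unbounded component dominates.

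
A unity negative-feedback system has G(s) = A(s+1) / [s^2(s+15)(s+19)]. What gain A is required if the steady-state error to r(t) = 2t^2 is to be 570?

System type = 2 (two poles at s=0).
K_a = lim_{s→0} s^2·G(s) = A·1 / (15·19) = (1/285)·A.
e_ss = 4/K_a = 570 ⇒ K_a = 2/285 ⇒ A = (2/285)/(1/285) = 2.

2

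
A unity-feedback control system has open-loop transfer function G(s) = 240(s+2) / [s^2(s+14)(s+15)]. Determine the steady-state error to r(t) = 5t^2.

4.375

Two free integrators in G(s): this is a type 2 system.
K_a = lim_{s→0} s^2·G(s) = 240·2 / (14·15) = 16/7.
r(t) = 5t^2 gives R(s) = 10/s^3.
e_ss = 10/K_a = 10/(16/7) = 4.375.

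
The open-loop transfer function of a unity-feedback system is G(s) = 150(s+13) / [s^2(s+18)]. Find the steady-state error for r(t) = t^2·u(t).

The open loop has two poles at the origin → type 2 system.
K_a = lim_{s→0} s^2·G(s) = 150·13 / (18) = 325/3.
r(t) = t^2 gives R(s) = 2/s^3.
e_ss = 2/K_a = 2/(325/3) = 6/325.

6/325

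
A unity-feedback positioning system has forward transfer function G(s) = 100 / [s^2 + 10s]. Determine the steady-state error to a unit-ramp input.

0.1

Factoring s from the denominator leaves a polynomial with constant term 10, so the system is type 1.
K_v = lim_{s→0} s·G(s) = 100 / 10 = 10.
e_ss = 1/K_v = 1/10 = 0.1.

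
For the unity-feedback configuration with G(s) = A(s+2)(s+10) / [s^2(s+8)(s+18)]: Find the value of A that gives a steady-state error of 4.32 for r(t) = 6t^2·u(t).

20

The open loop has two poles at the origin → type 2 system.
K_a = lim_{s→0} s^2·G(s) = A·2·10 / (8·18) = (5/36)·A.
e_ss = 12/K_a = 4.32 ⇒ K_a = 25/9 ⇒ A = (25/9)/(5/36) = 20.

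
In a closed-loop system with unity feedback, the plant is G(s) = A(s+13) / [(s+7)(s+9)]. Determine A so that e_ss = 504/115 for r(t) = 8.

System type = 0 (no poles at s=0).
K_p = lim_{s→0} G(s) = A·13 / (7·9) = (13/63)·A.
e_ss = 8/(1 + K_p) = 504/115 ⇒ 1 + (13/63)·A = 115/63 ⇒ A = 4.

4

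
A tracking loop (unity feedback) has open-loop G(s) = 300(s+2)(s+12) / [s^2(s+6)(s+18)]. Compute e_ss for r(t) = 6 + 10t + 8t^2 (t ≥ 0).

Two free integrators in G(s): this is a type 2 system. Treating each term separately:
  • 6: tracked with zero error.
  • 10t: tracked with zero error.
  • 8t^2: e_ss = 16/K_a with K_a=200/3 → 0.24.
Total e_ss = 0.24.

0.24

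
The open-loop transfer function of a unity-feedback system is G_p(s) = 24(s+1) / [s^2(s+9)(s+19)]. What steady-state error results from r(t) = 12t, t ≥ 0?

0

The open loop has two poles at the origin → type 2 system.
A type-2 system has K_v = ∞, so it tracks a ramp input with zero steady-state error.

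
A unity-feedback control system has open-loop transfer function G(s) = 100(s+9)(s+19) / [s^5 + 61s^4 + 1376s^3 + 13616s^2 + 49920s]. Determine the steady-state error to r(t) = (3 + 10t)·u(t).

The denominator has no term below 49920s — 1 pole at s=0, type 1. Taking each input component in turn:
  • 3: tracked with zero error.
  • 10t: e_ss = 10/K_v with K_v=285/832 → 1664/57.
Total e_ss = 1664/57.

1664/57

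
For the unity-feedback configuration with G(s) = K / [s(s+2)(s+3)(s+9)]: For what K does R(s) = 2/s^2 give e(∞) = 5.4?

20

G(s) has one factor of s in the denominator, so the system is type 1.
K_v = lim_{s→0} s·G(s) = K / (2·3·9) = (1/54)·K.
e_ss = 2/K_v = 5.4 ⇒ K_v = 10/27 ⇒ K = (10/27)/(1/54) = 20.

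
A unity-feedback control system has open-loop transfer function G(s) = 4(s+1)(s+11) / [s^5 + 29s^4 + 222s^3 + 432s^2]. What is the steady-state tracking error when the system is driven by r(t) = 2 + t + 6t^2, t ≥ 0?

Factoring s^2 from the denominator leaves a polynomial with constant term 432, so the system is type 2. Treating each term separately:
  • 2: tracked with zero error.
  • t: tracked with zero error.
  • 6t^2: e_ss = 12/K_a with K_a=11/108 → 1296/11.
Total e_ss = 1296/11.

1296/11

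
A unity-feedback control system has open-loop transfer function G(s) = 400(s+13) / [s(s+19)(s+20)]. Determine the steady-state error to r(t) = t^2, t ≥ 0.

infinity

System type = 1 (one pole at s=0).
For a type-1 system K_a = 0, so e_ss to a parabolic input is unbounded.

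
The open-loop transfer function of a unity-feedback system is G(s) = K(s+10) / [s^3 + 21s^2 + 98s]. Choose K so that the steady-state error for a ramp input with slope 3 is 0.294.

Lowest-order denominator term is 98s, so the open loop has 1 pole at the origin → type 1 system.
K_v = lim_{s→0} s·G(s) = K·10 / 98 = (5/49)·K.
e_ss = 3/K_v = 0.294 ⇒ K_v = 500/49 ⇒ K = (500/49)/(5/49) = 100.

100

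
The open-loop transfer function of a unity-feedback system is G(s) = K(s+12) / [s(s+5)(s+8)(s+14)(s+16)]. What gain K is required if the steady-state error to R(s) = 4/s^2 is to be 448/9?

60

One free integrator in G(s): this is a type 1 system.
K_v = lim_{s→0} s·G(s) = K·12 / (5·8·14·16) = (3/2240)·K.
e_ss = 4/K_v = 448/9 ⇒ K_v = 9/112 ⇒ K = (9/112)/(3/2240) = 60.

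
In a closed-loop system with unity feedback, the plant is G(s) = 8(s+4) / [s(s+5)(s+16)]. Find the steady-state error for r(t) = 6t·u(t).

15

System type = 1 (one pole at s=0).
K_v = lim_{s→0} s·G(s) = 8·4 / (5·16) = 0.4.
e_ss = 6/K_v = 6/0.4 = 15.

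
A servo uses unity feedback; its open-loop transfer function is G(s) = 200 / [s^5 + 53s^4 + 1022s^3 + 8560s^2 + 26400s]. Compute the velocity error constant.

The denominator has no term below 26400s — 1 pole at s=0, type 1.
K_v = lim_{s→0} s·G(s) = 200 / 26400 = 1/132.

1/132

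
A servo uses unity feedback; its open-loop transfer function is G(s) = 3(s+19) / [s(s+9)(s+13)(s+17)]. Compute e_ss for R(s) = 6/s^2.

3978/19

The open loop has one pole at the origin → type 1 system.
K_v = lim_{s→0} s·G(s) = 3·19 / (9·13·17) = 19/663.
e_ss = 6/K_v = 6/(19/663) = 3978/19.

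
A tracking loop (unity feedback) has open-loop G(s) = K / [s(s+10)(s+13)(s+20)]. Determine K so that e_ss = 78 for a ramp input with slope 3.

100

G(s) has one factor of s in the denominator, so the system is type 1.
K_v = lim_{s→0} s·G(s) = K / (10·13·20) = (1/2600)·K.
e_ss = 3/K_v = 78 ⇒ K_v = 1/26 ⇒ K = (1/26)/(1/2600) = 100.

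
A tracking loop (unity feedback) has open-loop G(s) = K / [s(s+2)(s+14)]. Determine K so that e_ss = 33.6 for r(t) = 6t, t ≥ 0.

5

System type = 1 (one pole at s=0).
K_v = lim_{s→0} s·G(s) = K / (2·14) = (1/28)·K.
e_ss = 6/K_v = 33.6 ⇒ K_v = 5/28 ⇒ K = (5/28)/(1/28) = 5.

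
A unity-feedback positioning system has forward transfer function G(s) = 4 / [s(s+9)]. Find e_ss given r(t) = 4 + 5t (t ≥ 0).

One free integrator in G(s): this is a type 1 system. Treating each term separately:
  • 4: tracked with zero error.
  • 5t: e_ss = 5/K_v with K_v=4/9 → 11.25.
Total e_ss = 11.25.

11.25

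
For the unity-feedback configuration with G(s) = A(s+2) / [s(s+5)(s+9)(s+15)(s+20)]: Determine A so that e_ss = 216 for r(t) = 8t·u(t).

250

System type = 1 (one pole at s=0).
K_v = lim_{s→0} s·G(s) = A·2 / (5·9·15·20) = (1/6750)·A.
e_ss = 8/K_v = 216 ⇒ K_v = 1/27 ⇒ A = (1/27)/(1/6750) = 250.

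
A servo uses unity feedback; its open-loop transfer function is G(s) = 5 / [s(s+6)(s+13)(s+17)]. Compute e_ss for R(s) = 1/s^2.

The open loop has one pole at the origin → type 1 system.
K_v = lim_{s→0} s·G(s) = 5 / (6·13·17) = 5/1326.
e_ss = 1/K_v = 1/(5/1326) = 265.2.

265.2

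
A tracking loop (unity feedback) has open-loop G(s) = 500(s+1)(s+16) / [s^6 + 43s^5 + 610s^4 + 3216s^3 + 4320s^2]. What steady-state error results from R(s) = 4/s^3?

Lowest-order denominator term is 4320s^2, so the open loop has 2 poles at the origin → type 2 system.
K_a = lim_{s→0} s^2·G(s) = 500·1·16 / 4320 = 50/27.
r(t) = 2t^2 gives R(s) = 4/s^3.
e_ss = 4/K_a = 4/(50/27) = 2.16.

2.16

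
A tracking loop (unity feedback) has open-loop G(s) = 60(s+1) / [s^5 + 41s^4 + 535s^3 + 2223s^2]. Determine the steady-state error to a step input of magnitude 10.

Factoring s^2 from the denominator leaves a polynomial with constant term 2223, so the system is type 2.
A type-2 system has K_p = ∞, so it tracks a step input with zero steady-state error.

0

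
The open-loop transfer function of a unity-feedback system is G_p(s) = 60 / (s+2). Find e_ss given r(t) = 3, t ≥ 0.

The open loop has no poles at the origin → type 0 system.
K_p = lim_{s→0} G_p(s) = 60 / (2) = 30.
e_ss = 3/(1 + K_p) = 3/31.

3/31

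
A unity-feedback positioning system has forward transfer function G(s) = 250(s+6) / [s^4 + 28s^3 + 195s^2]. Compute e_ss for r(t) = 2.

0

Factoring s^2 from the denominator leaves a polynomial with constant term 195, so the system is type 2.
A type-2 system has K_p = ∞, so it tracks a step input with zero steady-state error.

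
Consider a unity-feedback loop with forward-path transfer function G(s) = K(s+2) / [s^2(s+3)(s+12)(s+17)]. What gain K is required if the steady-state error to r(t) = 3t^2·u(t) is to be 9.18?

G(s) has two factors of s in the denominator, so the system is type 2.
K_a = lim_{s→0} s^2·G(s) = K·2 / (3·12·17) = (1/306)·K.
e_ss = 6/K_a = 9.18 ⇒ K_a = 100/153 ⇒ K = (100/153)/(1/306) = 200.

200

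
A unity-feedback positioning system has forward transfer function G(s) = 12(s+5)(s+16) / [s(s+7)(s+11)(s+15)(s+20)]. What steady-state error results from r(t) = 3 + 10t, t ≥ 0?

G(s) has one factor of s in the denominator, so the system is type 1. By superposition:
  • 3: tracked with zero error.
  • 10t: e_ss = 10/K_v with K_v=16/385 → 240.625.
Total e_ss = 240.625.

240.625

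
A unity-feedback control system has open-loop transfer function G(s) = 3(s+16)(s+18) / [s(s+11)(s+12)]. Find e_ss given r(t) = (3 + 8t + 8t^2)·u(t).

One free integrator in G(s): this is a type 1 system. By superposition:
  • 3: tracked with zero error.
  • 8t: e_ss = 8/K_v with K_v=72/11 → 11/9.
  • 8t^2: a type-1 system cannot track it, e_ss → ∞.
The unbounded component dominates.

infinity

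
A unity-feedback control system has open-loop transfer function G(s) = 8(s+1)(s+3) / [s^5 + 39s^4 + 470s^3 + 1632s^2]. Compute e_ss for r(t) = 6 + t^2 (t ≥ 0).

136

The denominator has no term below 1632s^2 — 2 poles at s=0, type 2. Taking each input component in turn:
  • 6: tracked with zero error.
  • t^2: e_ss = 2/K_a with K_a=1/68 → 136.
Total e_ss = 136.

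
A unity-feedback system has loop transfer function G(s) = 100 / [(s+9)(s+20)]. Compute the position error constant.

5/9

System type = 0 (no poles at s=0).
K_p = lim_{s→0} G(s) = 100 / (9·20) = 5/9.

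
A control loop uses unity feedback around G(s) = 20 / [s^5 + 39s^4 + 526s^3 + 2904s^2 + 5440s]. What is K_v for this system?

Lowest-order denominator term is 5440s, so the open loop has 1 pole at the origin → type 1 system.
K_v = lim_{s→0} s·G(s) = 20 / 5440 = 1/272.

1/272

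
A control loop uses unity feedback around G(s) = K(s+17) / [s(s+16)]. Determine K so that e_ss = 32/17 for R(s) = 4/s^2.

2

One free integrator in G(s): this is a type 1 system.
K_v = lim_{s→0} s·G(s) = K·17 / (16) = 1.0625·K.
e_ss = 4/K_v = 32/17 ⇒ K_v = 2.125 ⇒ K = 2.125/1.0625 = 2.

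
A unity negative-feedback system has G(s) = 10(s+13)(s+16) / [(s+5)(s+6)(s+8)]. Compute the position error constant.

26/3

No free integrators in G(s): this is a type 0 system.
K_p = lim_{s→0} G(s) = 10·13·16 / (5·6·8) = 26/3.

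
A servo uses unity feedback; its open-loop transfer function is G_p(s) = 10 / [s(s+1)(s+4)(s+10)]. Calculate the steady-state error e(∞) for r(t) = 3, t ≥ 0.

0

The open loop has one pole at the origin → type 1 system.
A type-1 system has K_p = ∞, so it tracks a step input with zero steady-state error.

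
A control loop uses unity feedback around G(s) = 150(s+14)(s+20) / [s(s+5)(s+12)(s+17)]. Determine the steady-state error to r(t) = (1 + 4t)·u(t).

17/175

System type = 1 (one pole at s=0). Taking each input component in turn:
  • 1: tracked with zero error.
  • 4t: e_ss = 4/K_v with K_v=700/17 → 17/175.
Total e_ss = 17/175.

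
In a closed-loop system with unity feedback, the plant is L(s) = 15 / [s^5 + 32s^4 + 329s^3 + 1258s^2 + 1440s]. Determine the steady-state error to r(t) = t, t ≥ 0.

Factoring s from the denominator leaves a polynomial with constant term 1440, so the system is type 1.
K_v = lim_{s→0} s·L(s) = 15 / 1440 = 1/96.
e_ss = 1/K_v = 1/(1/96) = 96.

96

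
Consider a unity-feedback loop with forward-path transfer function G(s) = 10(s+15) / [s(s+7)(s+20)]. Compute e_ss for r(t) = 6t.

G(s) has one factor of s in the denominator, so the system is type 1.
K_v = lim_{s→0} s·G(s) = 10·15 / (7·20) = 15/14.
e_ss = 6/K_v = 6/(15/14) = 5.6.

5.6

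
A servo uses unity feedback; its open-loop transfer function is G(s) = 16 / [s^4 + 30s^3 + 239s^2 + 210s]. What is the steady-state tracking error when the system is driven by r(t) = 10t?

Lowest-order denominator term is 210s, so the open loop has 1 pole at the origin → type 1 system.
K_v = lim_{s→0} s·G(s) = 16 / 210 = 8/105.
e_ss = 10/K_v = 10/(8/105) = 131.25.

131.25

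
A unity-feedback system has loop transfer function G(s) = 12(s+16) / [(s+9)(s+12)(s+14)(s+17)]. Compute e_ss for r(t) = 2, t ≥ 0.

G(s) has no factors of s in the denominator, so the system is type 0.
K_p = lim_{s→0} G(s) = 12·16 / (9·12·14·17) = 8/1071.
e_ss = 2/(1 + K_p) = 2/(1079/1071) = 2142/1079.

2142/1079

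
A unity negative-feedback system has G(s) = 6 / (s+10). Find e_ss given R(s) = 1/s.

0.625

The open loop has no poles at the origin → type 0 system.
K_p = lim_{s→0} G(s) = 6 / (10) = 0.6.
e_ss = 1/(1 + K_p) = 1/1.6 = 0.625.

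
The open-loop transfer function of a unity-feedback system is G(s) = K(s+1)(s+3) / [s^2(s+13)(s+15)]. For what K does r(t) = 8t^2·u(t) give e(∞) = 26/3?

120

System type = 2 (two poles at s=0).
K_a = lim_{s→0} s^2·G(s) = K·1·3 / (13·15) = (1/65)·K.
e_ss = 16/K_a = 26/3 ⇒ K_a = 24/13 ⇒ K = (24/13)/(1/65) = 120.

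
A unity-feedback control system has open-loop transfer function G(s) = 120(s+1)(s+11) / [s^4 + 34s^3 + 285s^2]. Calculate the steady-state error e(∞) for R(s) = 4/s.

Lowest-order denominator term is 285s^2, so the open loop has 2 poles at the origin → type 2 system.
A type-2 system has K_p = ∞, so it tracks a step input with zero steady-state error.

0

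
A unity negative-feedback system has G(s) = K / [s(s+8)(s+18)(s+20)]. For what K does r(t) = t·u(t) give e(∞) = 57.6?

The open loop has one pole at the origin → type 1 system.
K_v = lim_{s→0} s·G(s) = K / (8·18·20) = (1/2880)·K.
e_ss = 1/K_v = 57.6 ⇒ K_v = 5/288 ⇒ K = (5/288)/(1/2880) = 50.

50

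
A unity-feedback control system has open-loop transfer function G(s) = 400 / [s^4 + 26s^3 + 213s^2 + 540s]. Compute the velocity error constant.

Factoring s from the denominator leaves a polynomial with constant term 540, so the system is type 1.
K_v = lim_{s→0} s·G(s) = 400 / 540 = 20/27.

20/27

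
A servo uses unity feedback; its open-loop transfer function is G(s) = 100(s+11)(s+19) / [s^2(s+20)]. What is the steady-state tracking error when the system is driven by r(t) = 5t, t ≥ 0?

G(s) has two factors of s in the denominator, so the system is type 2.
A type-2 system has K_v = ∞, so it tracks a ramp input with zero steady-state error.

0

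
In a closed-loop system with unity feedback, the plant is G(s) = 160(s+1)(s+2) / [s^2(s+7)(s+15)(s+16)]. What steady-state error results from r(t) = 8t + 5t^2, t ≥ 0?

Two free integrators in G(s): this is a type 2 system. By superposition:
  • 8t: tracked with zero error.
  • 5t^2: e_ss = 10/K_a with K_a=4/21 → 52.5.
Total e_ss = 52.5.

52.5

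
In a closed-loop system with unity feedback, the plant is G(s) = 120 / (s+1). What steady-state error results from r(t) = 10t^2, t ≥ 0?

The open loop has no poles at the origin → type 0 system.
K_a = lim_{s→0} s^2·G(s) = 0; the steady-state error to this parabolic input grows without bound.

infinity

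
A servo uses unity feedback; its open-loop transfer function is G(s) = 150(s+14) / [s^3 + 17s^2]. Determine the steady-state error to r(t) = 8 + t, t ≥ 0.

The denominator has no term below 17s^2 — 2 poles at s=0, type 2. Taking each input component in turn:
  • 8: tracked with zero error.
  • t: tracked with zero error.
Total e_ss = 0.

0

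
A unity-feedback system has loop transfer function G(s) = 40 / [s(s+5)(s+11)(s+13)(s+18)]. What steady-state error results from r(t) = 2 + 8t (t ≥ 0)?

System type = 1 (one pole at s=0). Treating each term separately:
  • 2: tracked with zero error.
  • 8t: e_ss = 8/K_v with K_v=4/1287 → 2574.
Total e_ss = 2574.

2574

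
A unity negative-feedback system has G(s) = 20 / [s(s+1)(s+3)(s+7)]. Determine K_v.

20/21

G(s) has one factor of s in the denominator, so the system is type 1.
K_v = lim_{s→0} s·G(s) = 20 / (1·3·7) = 20/21.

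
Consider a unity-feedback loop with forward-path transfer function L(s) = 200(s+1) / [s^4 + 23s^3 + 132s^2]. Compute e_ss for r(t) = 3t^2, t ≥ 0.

3.96

Factoring s^2 from the denominator leaves a polynomial with constant term 132, so the system is type 2.
K_a = lim_{s→0} s^2·L(s) = 200·1 / 132 = 50/33.
r(t) = 3t^2 gives R(s) = 6/s^3.
e_ss = 6/K_a = 6/(50/33) = 3.96.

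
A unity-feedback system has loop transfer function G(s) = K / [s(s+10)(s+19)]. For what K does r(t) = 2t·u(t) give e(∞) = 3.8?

System type = 1 (one pole at s=0).
K_v = lim_{s→0} s·G(s) = K / (10·19) = (1/190)·K.
e_ss = 2/K_v = 3.8 ⇒ K_v = 10/19 ⇒ K = (10/19)/(1/190) = 100.

100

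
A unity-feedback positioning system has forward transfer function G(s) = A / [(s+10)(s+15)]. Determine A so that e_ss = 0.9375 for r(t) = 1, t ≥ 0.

10

System type = 0 (no poles at s=0).
K_p = lim_{s→0} G(s) = A / (10·15) = (1/150)·A.
e_ss = 1/(1 + K_p) = 0.9375 ⇒ 1 + (1/150)·A = 16/15 ⇒ A = 10.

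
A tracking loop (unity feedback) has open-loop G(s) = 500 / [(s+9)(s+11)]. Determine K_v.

0

System type = 0 (no poles at s=0).
K_v = lim_{s→0} s·G(s) = 0 (the extra factor of s kills the finite limit).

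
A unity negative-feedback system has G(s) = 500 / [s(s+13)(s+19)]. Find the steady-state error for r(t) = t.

The open loop has one pole at the origin → type 1 system.
K_v = lim_{s→0} s·G(s) = 500 / (13·19) = 500/247.
e_ss = 1/K_v = 1/(500/247) = 0.494.

0.494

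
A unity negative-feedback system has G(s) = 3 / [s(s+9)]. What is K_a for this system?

0

The open loop has one pole at the origin → type 1 system.
K_a = lim_{s→0} s^2·G(s) = 0 (the extra factor of s kills the finite limit).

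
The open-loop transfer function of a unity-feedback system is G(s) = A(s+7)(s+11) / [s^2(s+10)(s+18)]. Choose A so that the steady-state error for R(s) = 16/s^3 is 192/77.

15

G(s) has two factors of s in the denominator, so the system is type 2.
K_a = lim_{s→0} s^2·G(s) = A·7·11 / (10·18) = (77/180)·A.
e_ss = 16/K_a = 192/77 ⇒ K_a = 77/12 ⇒ A = (77/12)/(77/180) = 15.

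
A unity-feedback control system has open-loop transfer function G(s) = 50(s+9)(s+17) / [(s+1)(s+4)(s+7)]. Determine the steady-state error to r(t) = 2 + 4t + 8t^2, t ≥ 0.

infinity

System type = 0 (no poles at s=0). By superposition:
  • 2: e_ss = 2/(1+K_p) with K_p=3825/14 → 28/3839.
  • 4t: a type-0 system cannot track it, e_ss → ∞.
  • 8t^2: a type-0 system cannot track it, e_ss → ∞.
The unbounded component dominates.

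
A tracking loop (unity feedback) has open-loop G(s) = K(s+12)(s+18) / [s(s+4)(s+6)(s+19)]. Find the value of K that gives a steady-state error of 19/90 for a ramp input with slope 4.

One free integrator in G(s): this is a type 1 system.
K_v = lim_{s→0} s·G(s) = K·12·18 / (4·6·19) = (9/19)·K.
e_ss = 4/K_v = 19/90 ⇒ K_v = 360/19 ⇒ K = (360/19)/(9/19) = 40.

40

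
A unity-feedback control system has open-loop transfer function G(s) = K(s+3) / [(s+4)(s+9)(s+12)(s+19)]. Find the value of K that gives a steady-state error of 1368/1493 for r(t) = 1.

250

G(s) has no factors of s in the denominator, so the system is type 0.
K_p = lim_{s→0} G(s) = K·3 / (4·9·12·19) = (1/2736)·K.
e_ss = 1/(1 + K_p) = 1368/1493 ⇒ 1 + (1/2736)·K = 1493/1368 ⇒ K = 250.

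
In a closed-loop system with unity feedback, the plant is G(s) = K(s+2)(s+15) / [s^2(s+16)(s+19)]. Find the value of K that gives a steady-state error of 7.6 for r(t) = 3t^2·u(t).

G(s) has two factors of s in the denominator, so the system is type 2.
K_a = lim_{s→0} s^2·G(s) = K·2·15 / (16·19) = (15/152)·K.
e_ss = 6/K_a = 7.6 ⇒ K_a = 15/19 ⇒ K = (15/19)/(15/152) = 8.

8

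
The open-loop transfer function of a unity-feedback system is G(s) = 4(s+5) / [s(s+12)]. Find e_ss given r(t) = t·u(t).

One free integrator in G(s): this is a type 1 system.
K_v = lim_{s→0} s·G(s) = 4·5 / (12) = 5/3.
e_ss = 1/K_v = 1/(5/3) = 0.6.

0.6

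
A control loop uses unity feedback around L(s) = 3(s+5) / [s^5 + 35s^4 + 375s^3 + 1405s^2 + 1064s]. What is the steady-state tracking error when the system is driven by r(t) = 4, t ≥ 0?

The denominator has no term below 1064s — 1 pole at s=0, type 1.
A type-1 system has K_p = ∞, so it tracks a step input with zero steady-state error.

0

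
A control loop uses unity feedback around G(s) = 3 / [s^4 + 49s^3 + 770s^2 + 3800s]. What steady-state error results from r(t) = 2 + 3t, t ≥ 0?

3800

Factoring s from the denominator leaves a polynomial with constant term 3800, so the system is type 1. Taking each input component in turn:
  • 2: tracked with zero error.
  • 3t: e_ss = 3/K_v with K_v=3/3800 → 3800.
Total e_ss = 3800.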